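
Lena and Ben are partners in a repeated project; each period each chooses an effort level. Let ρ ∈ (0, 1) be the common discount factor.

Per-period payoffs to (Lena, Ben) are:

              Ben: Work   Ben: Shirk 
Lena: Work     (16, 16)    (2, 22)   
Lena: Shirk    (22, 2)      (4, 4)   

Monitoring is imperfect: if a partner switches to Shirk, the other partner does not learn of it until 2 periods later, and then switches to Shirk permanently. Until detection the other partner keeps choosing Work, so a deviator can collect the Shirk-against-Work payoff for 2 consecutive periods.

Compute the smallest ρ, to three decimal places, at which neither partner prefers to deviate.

0.577

The best deviation is to choose Shirk for all 2 undetected periods, earning 22 each, then 4 forever once detected.
Deviation value: 22(1−ρ^2)/(1−ρ) + 4ρ^2/(1−ρ); cooperation value: 16/(1−ρ).
IC: 16 ≥ 22(1−ρ^2) + 4ρ^2 = 22 − 18ρ^2.
So ρ^2 ≥ 6/18 = 1/3, giving ρ ≥ (1/3)^(1/2) ≈ 0.577.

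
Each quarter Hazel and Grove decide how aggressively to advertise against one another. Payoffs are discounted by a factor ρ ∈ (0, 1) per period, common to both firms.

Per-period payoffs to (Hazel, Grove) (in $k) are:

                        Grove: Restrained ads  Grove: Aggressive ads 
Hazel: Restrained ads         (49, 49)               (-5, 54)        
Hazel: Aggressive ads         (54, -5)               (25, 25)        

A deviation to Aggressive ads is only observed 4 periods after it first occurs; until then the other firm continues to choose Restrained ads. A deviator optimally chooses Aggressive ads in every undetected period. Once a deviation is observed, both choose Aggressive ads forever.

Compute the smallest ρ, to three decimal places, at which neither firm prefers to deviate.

0.644

The best deviation is to choose Aggressive ads for all 4 undetected periods, earning 54 each, then 25 forever once detected.
Deviation value: 54(1−ρ^4)/(1−ρ) + 25ρ^4/(1−ρ); cooperation value: 49/(1−ρ).
IC: 49 ≥ 54(1−ρ^4) + 25ρ^4 = 54 − 29ρ^4.
So ρ^4 ≥ 5/29, giving ρ ≥ (5/29)^(1/4) ≈ 0.644.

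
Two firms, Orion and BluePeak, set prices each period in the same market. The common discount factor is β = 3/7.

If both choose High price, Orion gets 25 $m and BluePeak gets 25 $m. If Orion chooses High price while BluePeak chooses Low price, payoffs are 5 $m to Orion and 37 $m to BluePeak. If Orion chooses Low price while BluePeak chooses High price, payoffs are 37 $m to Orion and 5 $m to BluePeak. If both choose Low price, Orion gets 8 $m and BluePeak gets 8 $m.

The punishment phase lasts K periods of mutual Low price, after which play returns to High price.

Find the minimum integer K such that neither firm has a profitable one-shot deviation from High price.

Need Σ_{k=1}^{K} β^k ≥ (37−25)/(25−8) = 0.7059 at β = 3/7.
At K = 3 the sum is 0.6910 < 0.7059; at K = 4 it is 0.7247 ≥ 0.7059.
So the minimum punishment length is K = 4.

4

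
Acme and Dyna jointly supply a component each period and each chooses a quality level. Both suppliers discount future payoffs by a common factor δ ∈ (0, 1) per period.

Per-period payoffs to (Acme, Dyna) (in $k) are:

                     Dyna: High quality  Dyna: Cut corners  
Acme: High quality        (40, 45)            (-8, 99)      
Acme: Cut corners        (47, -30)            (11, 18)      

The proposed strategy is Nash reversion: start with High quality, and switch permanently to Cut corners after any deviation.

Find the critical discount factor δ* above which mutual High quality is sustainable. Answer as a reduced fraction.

Acme's threshold: (47−40)/(47−11) = 7/36.
Dyna's threshold: (99−45)/(99−18) = 2/3.
7/36 < 2/3, so Dyna binds and δ* = 2/3.

2/3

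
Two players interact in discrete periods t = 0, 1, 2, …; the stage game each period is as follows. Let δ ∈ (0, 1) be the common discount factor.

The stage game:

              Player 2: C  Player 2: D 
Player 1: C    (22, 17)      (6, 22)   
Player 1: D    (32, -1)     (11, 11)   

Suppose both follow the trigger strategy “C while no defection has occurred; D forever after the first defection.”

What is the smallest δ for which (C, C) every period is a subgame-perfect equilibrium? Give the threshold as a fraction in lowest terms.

For Player 1: deviation gain 32−22 = 10, per-period punishment loss 22−11 = 11. IC gives δ ≥ 10/21.
For Player 2: gain 5, loss 6 per period, so δ ≥ 5/11.
The tighter constraint is Player 1's, so cooperation needs δ ≥ 10/21.

10/21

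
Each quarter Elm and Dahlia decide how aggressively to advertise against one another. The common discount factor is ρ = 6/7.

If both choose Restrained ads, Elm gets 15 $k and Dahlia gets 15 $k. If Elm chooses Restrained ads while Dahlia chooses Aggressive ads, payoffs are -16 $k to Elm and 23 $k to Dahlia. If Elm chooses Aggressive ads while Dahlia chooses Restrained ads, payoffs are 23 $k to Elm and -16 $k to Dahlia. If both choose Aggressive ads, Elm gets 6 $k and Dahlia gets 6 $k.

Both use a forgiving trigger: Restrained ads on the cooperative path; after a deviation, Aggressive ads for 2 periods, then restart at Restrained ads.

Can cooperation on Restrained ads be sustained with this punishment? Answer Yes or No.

Comparing payoff streams over the 3 periods until play realigns: cooperate → 15(1+ρ+…+ρ^2); deviate → 23 + 6(ρ+…+ρ^2).
Cooperation is sustained iff (15−6)(ρ+…+ρ^2) ≥ 23−15.
ρ+…+ρ^2 = 6/7·(1−(6/7)^2)/(1−6/7) = 1.5918, and (23−15)/(15−6) = 0.8889.
1.5918 ≥ 0.8889, so cooperation is sustainable.

Yes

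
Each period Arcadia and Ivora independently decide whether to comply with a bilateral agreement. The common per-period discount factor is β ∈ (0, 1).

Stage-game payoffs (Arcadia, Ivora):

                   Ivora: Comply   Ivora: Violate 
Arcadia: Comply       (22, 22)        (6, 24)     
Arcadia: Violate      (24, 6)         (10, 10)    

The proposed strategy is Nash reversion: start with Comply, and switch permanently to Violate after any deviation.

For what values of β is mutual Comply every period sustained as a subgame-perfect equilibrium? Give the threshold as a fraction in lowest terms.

Under grim trigger the critical discount factor is (T−C)/(T−P) with T = 24, C = 22, P = 10.
β* = (24−22)/(24−10) = 2/14 = 1/7.

1/7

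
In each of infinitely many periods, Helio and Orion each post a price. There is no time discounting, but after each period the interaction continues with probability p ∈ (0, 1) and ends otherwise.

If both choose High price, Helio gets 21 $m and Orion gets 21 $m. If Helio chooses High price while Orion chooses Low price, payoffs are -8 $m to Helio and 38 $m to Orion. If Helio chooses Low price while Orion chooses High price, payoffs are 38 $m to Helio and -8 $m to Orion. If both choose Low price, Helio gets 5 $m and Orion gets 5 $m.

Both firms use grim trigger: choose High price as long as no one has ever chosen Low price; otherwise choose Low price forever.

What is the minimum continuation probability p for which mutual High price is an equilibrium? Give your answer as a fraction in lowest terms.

17/33

Expected cooperation value is 21 + p·21 + p²·21 + … = 21/(1−p); deviation gives 38 + p·5/(1−p).
21 ≥ 38(1−p) + 5p ⇒ 33p ≥ 17 ⇒ p ≥ 17/33.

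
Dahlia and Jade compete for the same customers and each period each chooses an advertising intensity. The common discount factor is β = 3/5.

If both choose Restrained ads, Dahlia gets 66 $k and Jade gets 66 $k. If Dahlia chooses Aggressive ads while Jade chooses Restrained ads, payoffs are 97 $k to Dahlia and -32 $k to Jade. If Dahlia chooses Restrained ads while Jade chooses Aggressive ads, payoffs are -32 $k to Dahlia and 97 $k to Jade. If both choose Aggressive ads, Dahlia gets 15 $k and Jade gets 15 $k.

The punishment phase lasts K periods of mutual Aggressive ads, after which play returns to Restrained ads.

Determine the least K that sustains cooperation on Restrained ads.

No profitable deviation requires (66−15)(β+…+β^K) ≥ 97−66, i.e. β+…+β^K ≥ 31/51 ≈ 0.6078.
With β = 3/5, the partial sums are K=1: 0.6000, K=2: 0.9600.
K = 2 is the first length at which the sum reaches 0.6078.

2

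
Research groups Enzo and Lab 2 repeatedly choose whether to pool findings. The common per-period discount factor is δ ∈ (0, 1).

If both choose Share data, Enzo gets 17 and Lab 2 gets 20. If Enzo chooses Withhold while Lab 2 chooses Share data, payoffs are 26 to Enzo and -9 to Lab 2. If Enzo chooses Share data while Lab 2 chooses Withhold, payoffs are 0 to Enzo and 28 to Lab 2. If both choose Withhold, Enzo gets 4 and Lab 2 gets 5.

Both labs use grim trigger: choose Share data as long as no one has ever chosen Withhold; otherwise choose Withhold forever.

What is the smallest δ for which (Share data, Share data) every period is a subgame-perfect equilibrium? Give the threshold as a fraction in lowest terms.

9/22

Enzo's threshold: (26−17)/(26−4) = 9/22.
Lab 2's threshold: (28−20)/(28−5) = 8/23.
9/22 > 8/23, so Enzo binds and δ* = 9/22.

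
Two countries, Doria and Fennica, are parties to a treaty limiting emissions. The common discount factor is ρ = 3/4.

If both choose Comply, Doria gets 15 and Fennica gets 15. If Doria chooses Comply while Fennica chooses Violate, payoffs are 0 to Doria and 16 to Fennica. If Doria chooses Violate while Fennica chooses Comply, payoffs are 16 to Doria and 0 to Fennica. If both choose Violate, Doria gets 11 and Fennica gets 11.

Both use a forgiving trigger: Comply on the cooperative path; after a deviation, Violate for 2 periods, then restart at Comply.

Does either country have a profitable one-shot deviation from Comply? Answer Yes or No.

Comparing payoff streams over the 3 periods until play realigns: cooperate → 15(1+ρ+…+ρ^2); deviate → 16 + 11(ρ+…+ρ^2).
Cooperation is sustained iff (15−11)(ρ+…+ρ^2) ≥ 16−15.
ρ+…+ρ^2 = 3/4·(1−(3/4)^2)/(1−3/4) = 1.3125, and (16−15)/(15−11) = 0.2500.
1.3125 ≥ 0.2500, so cooperation is sustainable.

No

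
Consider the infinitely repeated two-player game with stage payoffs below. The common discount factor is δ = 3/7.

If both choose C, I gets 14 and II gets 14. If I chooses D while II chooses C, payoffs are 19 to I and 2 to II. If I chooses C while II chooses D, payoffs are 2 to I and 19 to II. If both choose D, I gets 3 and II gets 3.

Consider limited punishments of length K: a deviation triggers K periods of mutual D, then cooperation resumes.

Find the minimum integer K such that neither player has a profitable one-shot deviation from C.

2

No profitable deviation requires (14−3)(δ+…+δ^K) ≥ 19−14, i.e. δ+…+δ^K ≥ 5/11 ≈ 0.4545.
With δ = 3/7, the partial sums are K=1: 0.4286, K=2: 0.6122.
K = 2 is the first length at which the sum reaches 0.4545.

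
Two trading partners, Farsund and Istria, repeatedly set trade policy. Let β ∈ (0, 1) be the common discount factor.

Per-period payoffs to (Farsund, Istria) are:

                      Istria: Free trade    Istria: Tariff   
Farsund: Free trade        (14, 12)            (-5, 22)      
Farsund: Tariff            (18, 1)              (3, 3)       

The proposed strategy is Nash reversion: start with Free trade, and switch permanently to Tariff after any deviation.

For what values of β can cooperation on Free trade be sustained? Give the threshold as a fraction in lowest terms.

Farsund: cooperation gives 14 each period; deviation gives 18 once then 3 forever.
  14/(1−β) ≥ 18 + 3β/(1−β) ⇒ β ≥ 4/15.
Istria: cooperation gives 12 each period; deviation gives 22 once then 3 forever.
  β ≥ 10/19.
Both must hold, so the binding constraint is Istria's: β ≥ 10/19.

10/19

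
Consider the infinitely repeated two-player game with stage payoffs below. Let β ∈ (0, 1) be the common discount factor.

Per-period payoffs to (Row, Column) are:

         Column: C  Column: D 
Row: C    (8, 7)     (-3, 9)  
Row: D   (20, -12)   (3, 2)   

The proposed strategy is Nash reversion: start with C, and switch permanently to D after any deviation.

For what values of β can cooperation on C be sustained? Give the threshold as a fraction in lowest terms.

12/17

Row's threshold: (20−8)/(20−3) = 12/17.
Column's threshold: (9−7)/(9−2) = 2/7.
12/17 > 2/7, so Row binds and β* = 12/17.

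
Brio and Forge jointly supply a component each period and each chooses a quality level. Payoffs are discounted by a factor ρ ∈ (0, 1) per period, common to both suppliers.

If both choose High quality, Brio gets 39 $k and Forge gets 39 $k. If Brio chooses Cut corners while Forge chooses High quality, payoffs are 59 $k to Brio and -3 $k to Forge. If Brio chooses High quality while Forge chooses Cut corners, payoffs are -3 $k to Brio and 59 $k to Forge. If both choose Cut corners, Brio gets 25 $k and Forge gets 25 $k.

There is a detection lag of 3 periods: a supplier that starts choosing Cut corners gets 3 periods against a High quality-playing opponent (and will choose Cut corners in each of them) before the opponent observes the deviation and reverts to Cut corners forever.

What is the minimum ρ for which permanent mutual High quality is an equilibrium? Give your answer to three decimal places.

0.838

The best deviation is to choose Cut corners for all 3 undetected periods, earning 59 each, then 25 forever once detected.
Deviation value: 59(1−ρ^3)/(1−ρ) + 25ρ^3/(1−ρ); cooperation value: 39/(1−ρ).
IC: 39 ≥ 59(1−ρ^3) + 25ρ^3 = 59 − 34ρ^3.
So ρ^3 ≥ 20/34 = 10/17, giving ρ ≥ (10/17)^(1/3) ≈ 0.838.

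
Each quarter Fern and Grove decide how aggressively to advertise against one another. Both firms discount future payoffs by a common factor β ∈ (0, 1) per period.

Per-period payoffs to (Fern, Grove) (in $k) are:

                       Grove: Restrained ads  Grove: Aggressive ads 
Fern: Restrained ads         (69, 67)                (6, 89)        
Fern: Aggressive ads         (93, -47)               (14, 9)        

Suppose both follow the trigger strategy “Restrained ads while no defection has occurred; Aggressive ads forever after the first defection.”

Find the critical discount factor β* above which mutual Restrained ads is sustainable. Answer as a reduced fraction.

Fern: cooperation gives 69 each period; deviation gives 93 once then 14 forever.
  69/(1−β) ≥ 93 + 14β/(1−β) ⇒ β ≥ 24/79.
Grove: cooperation gives 67 each period; deviation gives 89 once then 9 forever.
  β ≥ 22/80 = 11/40.
Both must hold, so the binding constraint is Fern's: β ≥ 24/79.

24/79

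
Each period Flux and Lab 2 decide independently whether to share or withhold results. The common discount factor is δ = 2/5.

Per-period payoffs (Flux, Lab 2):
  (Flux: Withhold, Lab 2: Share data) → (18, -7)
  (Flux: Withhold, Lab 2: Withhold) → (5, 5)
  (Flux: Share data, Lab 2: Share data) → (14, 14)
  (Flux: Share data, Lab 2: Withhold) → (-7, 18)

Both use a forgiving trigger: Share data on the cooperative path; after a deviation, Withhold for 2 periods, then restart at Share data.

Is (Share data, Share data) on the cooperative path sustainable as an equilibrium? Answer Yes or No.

Yes

Comparing payoff streams over the 3 periods until play realigns: cooperate → 14(1+δ+…+δ^2); deviate → 18 + 5(δ+…+δ^2).
Cooperation is sustained iff (14−5)(δ+…+δ^2) ≥ 18−14.
δ+…+δ^2 = 2/5·(1−(2/5)^2)/(1−2/5) = 0.5600, and (18−14)/(14−5) = 0.4444.
0.5600 ≥ 0.4444, so cooperation is sustainable.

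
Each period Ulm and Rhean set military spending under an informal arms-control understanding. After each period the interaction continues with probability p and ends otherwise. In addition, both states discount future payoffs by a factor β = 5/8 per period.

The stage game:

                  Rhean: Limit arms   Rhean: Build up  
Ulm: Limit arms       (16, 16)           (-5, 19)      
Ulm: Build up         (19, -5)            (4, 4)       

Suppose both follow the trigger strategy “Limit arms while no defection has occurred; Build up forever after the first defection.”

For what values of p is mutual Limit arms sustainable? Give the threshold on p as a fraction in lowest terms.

8/25

With continuation probability p and discount β, the effective per-period discount factor is βp.
Grim-trigger IC: βp ≥ (19−16)/(19−4) = 1/5.
So p ≥ (1/5)/(5/8) = 8/25.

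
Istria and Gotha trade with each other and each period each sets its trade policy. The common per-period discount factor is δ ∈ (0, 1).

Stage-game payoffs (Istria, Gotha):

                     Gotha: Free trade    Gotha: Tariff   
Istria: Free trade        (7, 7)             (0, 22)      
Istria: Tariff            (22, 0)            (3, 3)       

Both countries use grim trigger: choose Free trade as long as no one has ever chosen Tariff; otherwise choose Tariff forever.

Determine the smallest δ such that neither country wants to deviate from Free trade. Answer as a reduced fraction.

One-period gain from deviating is 22 − 7 = 15. The loss is 7 − 3 = 4 in every subsequent period, with present value 4·δ/(1−δ).
Deviation is unprofitable when 4·δ/(1−δ) ≥ 15, i.e. δ/(1−δ) ≥ 15/4.
Equivalently δ ≥ 15/(15+4) = 15/19.

15/19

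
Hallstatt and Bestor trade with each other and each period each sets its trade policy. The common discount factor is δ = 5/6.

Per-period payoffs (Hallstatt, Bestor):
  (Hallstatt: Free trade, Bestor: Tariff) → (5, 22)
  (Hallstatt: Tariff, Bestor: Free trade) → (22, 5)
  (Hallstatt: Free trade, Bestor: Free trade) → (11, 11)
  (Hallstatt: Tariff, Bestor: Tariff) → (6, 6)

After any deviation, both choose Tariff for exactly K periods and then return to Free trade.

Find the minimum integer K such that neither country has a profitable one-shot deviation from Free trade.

4

Need Σ_{k=1}^{K} δ^k ≥ (22−11)/(11−6) = 2.2000 at δ = 5/6.
At K = 3 the sum is 2.1065 < 2.2000; at K = 4 it is 2.5887 ≥ 2.2000.
So the minimum punishment length is K = 4.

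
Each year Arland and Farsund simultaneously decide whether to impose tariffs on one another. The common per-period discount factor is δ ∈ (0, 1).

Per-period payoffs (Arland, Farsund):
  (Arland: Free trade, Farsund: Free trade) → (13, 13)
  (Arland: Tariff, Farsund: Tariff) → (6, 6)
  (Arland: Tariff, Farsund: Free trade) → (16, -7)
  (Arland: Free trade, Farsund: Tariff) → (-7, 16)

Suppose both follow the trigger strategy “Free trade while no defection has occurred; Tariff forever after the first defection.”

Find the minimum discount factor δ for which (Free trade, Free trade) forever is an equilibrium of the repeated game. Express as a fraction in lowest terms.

3/10

Under grim trigger the critical discount factor is (T−C)/(T−P) with T = 16, C = 13, P = 6.
δ* = (16−13)/(16−6) = 3/10.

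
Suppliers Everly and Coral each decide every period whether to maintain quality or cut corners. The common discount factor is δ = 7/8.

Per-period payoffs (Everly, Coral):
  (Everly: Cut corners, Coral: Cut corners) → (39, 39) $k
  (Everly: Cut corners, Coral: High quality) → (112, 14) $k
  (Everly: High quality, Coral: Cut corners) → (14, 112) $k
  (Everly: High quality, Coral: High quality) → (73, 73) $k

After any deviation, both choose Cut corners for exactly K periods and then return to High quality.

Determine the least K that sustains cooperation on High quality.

2

IC: δ(1−δ^K)/(1−δ) ≥ (112−73)/(73−39) = 39/34.
With δ = 7/8: need 1 − δ^K ≥ 39/34·(1−7/8)/(7/8), i.e. δ^K ≤ 0.8361.
Since (7/8)^1 = 0.8750 and (7/8)^2 = 0.7656, the smallest such K is 2.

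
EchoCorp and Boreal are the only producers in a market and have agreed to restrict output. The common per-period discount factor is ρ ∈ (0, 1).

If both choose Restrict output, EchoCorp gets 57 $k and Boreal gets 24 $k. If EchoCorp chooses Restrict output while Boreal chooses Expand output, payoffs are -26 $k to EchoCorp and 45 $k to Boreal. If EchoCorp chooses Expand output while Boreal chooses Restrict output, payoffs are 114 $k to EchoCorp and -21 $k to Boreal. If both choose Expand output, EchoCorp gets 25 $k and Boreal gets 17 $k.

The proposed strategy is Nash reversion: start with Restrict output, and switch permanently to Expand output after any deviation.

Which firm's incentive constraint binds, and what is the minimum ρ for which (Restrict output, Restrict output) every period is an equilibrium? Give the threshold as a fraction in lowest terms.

EchoCorp: cooperation gives 57 each period; deviation gives 114 once then 25 forever.
  57/(1−ρ) ≥ 114 + 25ρ/(1−ρ) ⇒ ρ ≥ 57/89.
Boreal: cooperation gives 24 each period; deviation gives 45 once then 17 forever.
  ρ ≥ 21/28 = 3/4.
Both must hold, so the binding constraint is Boreal's: ρ ≥ 3/4.

Boreal; ρ ≥ 3/4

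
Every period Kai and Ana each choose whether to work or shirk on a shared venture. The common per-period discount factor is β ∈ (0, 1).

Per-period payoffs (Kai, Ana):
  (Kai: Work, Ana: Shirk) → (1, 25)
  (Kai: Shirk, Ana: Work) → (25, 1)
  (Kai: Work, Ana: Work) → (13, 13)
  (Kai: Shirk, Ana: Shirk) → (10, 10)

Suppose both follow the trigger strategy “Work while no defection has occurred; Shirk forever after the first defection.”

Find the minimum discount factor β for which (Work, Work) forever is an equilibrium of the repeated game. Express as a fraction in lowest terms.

Cooperation forever yields 13 each period: 13/(1−β).
Deviating yields 25 once, then 10 forever: 25 + 10β/(1−β).
No profitable deviation requires 13/(1−β) ≥ 25 + 10β/(1−β).
Multiplying by (1−β): 13 ≥ 25(1−β) + 10β = 25 − 15β.
So 15β ≥ 12, i.e. β ≥ 12/15 = 4/5.

4/5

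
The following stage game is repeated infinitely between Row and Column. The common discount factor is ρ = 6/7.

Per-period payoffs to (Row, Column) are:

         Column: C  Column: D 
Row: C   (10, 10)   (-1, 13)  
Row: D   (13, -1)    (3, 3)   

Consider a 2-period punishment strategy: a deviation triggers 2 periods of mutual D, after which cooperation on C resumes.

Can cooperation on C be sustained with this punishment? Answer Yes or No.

Yes

IC: ρ+…+ρ^2 ≥ (13−10)/(10−3) = 3/7.
At ρ = 6/7: partial sum = 1.5918 ≥ 0.4286. Cooperation sustainable.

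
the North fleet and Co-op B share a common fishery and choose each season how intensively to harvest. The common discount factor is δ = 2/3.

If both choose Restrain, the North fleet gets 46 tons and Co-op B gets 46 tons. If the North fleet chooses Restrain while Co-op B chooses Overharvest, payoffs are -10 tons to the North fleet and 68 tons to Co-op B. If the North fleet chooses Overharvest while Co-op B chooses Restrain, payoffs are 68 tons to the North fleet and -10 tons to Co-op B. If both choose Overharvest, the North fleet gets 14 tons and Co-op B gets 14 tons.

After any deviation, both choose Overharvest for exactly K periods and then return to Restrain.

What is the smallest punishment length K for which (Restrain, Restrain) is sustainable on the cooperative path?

2

IC: δ(1−δ^K)/(1−δ) ≥ (68−46)/(46−14) = 11/16.
With δ = 2/3: need 1 − δ^K ≥ 11/16·(1−2/3)/(2/3), i.e. δ^K ≤ 0.6562.
Since (2/3)^1 = 0.6667 and (2/3)^2 = 0.4444, the smallest such K is 2.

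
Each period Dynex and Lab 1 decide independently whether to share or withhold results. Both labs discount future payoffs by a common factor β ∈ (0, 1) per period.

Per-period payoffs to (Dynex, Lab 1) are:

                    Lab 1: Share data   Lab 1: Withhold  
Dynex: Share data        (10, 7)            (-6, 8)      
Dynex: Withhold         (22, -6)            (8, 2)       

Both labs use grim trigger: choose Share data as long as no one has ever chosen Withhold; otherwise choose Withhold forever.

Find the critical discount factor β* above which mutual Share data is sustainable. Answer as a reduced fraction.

Dynex: cooperation gives 10 each period; deviation gives 22 once then 8 forever.
  10/(1−β) ≥ 22 + 8β/(1−β) ⇒ β ≥ 12/14 = 6/7.
Lab 1: cooperation gives 7 each period; deviation gives 8 once then 2 forever.
  β ≥ 1/6.
Both must hold, so the binding constraint is Dynex's: β ≥ 6/7.

6/7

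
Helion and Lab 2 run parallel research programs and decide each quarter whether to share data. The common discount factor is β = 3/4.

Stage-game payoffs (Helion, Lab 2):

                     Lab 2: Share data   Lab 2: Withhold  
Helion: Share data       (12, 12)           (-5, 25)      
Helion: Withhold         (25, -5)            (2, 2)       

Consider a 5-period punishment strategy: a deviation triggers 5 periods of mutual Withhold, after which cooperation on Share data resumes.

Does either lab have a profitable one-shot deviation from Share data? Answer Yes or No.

IC: β+…+β^5 ≥ (25−12)/(12−2) = 13/10.
At β = 3/4: partial sum = 2.2881 ≥ 1.3000. Cooperation sustainable.

No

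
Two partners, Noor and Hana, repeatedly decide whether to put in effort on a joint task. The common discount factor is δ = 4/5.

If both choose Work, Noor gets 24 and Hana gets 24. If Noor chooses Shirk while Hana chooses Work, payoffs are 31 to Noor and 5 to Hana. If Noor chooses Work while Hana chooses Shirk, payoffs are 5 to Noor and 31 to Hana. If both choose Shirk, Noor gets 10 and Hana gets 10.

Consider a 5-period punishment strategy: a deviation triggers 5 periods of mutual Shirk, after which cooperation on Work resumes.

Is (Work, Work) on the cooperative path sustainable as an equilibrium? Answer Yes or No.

Yes

IC: δ+…+δ^5 ≥ (31−24)/(24−10) = 1/2.
At δ = 4/5: partial sum = 2.6893 ≥ 0.5000. Cooperation sustainable.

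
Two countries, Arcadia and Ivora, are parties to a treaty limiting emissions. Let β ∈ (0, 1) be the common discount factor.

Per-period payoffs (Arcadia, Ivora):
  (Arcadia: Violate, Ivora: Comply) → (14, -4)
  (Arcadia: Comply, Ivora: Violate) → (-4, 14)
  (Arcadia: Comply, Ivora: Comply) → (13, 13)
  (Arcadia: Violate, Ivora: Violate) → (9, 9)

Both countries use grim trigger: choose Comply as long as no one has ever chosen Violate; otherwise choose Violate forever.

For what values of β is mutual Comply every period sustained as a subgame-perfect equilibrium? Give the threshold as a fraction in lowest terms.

1/5

One-period gain from deviating is 14 − 13 = 1. The loss is 13 − 9 = 4 in every subsequent period, with present value 4·β/(1−β).
Deviation is unprofitable when 4·β/(1−β) ≥ 1, i.e. β/(1−β) ≥ 1/4.
Equivalently β ≥ 1/(1+4) = 1/5.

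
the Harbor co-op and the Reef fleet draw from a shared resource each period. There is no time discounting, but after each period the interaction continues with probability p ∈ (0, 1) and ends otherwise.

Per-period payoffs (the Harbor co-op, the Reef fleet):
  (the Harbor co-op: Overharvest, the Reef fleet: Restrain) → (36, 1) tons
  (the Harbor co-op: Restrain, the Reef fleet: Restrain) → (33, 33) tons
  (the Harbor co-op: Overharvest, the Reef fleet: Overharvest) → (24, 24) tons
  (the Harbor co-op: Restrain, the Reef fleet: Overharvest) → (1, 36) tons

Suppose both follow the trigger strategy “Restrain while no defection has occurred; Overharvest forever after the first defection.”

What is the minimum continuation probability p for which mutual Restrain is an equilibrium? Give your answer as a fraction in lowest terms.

Expected cooperation value is 33 + p·33 + p²·33 + … = 33/(1−p); deviation gives 36 + p·24/(1−p).
33 ≥ 36(1−p) + 24p ⇒ 12p ≥ 3 ⇒ p ≥ 3/12 = 1/4.

1/4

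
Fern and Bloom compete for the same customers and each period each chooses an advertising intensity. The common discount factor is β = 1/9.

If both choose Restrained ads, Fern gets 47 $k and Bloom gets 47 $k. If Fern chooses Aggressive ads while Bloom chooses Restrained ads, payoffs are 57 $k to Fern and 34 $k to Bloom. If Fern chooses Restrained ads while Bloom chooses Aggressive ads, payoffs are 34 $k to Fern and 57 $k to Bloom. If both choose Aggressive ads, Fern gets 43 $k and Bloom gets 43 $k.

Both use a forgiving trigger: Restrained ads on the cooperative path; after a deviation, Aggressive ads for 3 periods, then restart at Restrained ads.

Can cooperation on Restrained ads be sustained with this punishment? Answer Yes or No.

Comparing payoff streams over the 4 periods until play realigns: cooperate → 47(1+β+…+β^3); deviate → 57 + 43(β+…+β^3).
Cooperation is sustained iff (47−43)(β+…+β^3) ≥ 57−47.
β+…+β^3 = 1/9·(1−(1/9)^3)/(1−1/9) = 0.1248, and (57−47)/(47−43) = 2.5000.
0.1248 < 2.5000, so cooperation is not sustainable.

No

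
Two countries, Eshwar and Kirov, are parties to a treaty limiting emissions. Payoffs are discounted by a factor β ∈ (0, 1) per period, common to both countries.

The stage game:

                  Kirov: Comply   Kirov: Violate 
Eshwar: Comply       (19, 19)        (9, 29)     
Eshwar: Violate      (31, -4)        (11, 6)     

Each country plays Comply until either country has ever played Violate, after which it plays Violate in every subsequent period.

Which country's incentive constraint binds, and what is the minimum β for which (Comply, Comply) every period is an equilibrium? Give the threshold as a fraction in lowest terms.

Eshwar's threshold: (31−19)/(31−11) = 3/5.
Kirov's threshold: (29−19)/(29−6) = 10/23.
3/5 > 10/23, so Eshwar binds and β* = 3/5.

Eshwar; β ≥ 3/5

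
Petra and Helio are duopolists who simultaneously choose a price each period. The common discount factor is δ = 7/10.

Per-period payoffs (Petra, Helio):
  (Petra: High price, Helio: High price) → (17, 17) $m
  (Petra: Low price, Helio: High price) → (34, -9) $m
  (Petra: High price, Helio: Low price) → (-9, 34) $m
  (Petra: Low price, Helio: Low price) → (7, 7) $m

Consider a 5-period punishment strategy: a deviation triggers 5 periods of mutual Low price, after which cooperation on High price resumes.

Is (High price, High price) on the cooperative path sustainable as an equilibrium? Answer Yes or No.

IC: δ+…+δ^5 ≥ (34−17)/(17−7) = 17/10.
At δ = 7/10: partial sum = 1.9412 ≥ 1.7000. Cooperation sustainable.

Yes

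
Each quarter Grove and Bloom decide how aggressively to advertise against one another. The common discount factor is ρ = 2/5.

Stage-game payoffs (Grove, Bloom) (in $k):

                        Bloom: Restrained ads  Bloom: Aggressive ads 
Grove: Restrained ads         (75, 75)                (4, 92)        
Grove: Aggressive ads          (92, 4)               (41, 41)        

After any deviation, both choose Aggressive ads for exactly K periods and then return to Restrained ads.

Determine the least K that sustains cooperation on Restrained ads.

2

Need Σ_{k=1}^{K} ρ^k ≥ (92−75)/(75−41) = 0.5000 at ρ = 2/5.
At K = 1 the sum is 0.4000 < 0.5000; at K = 2 it is 0.5600 ≥ 0.5000.
So the minimum punishment length is K = 2.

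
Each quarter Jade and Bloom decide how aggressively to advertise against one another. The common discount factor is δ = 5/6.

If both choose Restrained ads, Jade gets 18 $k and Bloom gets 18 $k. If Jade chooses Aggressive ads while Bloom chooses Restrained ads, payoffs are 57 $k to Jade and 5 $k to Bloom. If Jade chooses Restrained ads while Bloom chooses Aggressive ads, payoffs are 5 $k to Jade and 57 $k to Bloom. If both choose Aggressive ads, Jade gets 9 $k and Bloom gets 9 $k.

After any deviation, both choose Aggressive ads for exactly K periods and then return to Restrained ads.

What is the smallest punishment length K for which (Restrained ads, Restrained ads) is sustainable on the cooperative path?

12

No profitable deviation requires (18−9)(δ+…+δ^K) ≥ 57−18, i.e. δ+…+δ^K ≥ 13/3 ≈ 4.3333.
With δ = 5/6, the partial sums are K=1: 0.8333, K=2: 1.5278, …, K=10: 4.1925, K=11: 4.3271, K=12: 4.4392.
K = 12 is the first length at which the sum reaches 4.3333.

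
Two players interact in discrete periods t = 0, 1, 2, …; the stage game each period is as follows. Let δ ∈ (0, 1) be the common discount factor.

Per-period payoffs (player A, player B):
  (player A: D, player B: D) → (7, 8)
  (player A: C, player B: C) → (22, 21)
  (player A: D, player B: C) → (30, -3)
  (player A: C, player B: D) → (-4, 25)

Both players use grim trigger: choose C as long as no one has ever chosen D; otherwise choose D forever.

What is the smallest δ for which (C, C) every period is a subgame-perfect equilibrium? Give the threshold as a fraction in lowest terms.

player A's threshold: (30−22)/(30−7) = 8/23.
player B's threshold: (25−21)/(25−8) = 4/17.
8/23 > 4/17, so player A binds and δ* = 8/23.

8/23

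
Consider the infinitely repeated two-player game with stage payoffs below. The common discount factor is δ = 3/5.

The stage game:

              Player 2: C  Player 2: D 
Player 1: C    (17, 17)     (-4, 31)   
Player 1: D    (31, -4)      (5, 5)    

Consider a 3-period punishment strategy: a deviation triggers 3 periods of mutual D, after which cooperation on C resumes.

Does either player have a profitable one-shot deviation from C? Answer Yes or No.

No

Comparing payoff streams over the 4 periods until play realigns: cooperate → 17(1+δ+…+δ^3); deviate → 31 + 5(δ+…+δ^3).
Cooperation is sustained iff (17−5)(δ+…+δ^3) ≥ 31−17.
δ+…+δ^3 = 3/5·(1−(3/5)^3)/(1−3/5) = 1.1760, and (31−17)/(17−5) = 1.1667.
1.1760 ≥ 1.1667, so cooperation is sustainable.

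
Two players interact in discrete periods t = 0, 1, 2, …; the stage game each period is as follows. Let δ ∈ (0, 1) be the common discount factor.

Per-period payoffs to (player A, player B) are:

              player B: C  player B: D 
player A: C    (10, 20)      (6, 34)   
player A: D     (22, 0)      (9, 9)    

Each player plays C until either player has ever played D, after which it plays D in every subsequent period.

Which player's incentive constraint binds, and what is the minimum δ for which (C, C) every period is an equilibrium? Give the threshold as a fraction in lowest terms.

player A's threshold: (22−10)/(22−9) = 12/13.
player B's threshold: (34−20)/(34−9) = 14/25.
12/13 > 14/25, so player A binds and δ* = 12/13.

player A; δ ≥ 12/13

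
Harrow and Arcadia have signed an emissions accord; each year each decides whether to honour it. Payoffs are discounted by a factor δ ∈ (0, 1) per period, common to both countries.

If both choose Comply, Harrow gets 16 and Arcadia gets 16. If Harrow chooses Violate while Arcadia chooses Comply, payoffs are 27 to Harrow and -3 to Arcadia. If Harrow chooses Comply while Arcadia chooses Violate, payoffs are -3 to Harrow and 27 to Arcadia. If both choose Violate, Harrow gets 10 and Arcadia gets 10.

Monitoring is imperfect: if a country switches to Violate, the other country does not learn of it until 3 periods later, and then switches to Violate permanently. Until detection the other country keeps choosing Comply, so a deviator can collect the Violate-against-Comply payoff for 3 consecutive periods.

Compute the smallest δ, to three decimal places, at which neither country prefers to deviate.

A deviator earns 27 for 3 periods, then 10 forever; cooperating earns 16 forever. Multiplying the IC by (1−δ):
16 ≥ 27(1−δ^3) + 10δ^3, so 17·δ^3 ≥ 11 and δ^3 ≥ 11/17.
δ ≥ (11/17)^(1/3) ≈ 0.865.

0.865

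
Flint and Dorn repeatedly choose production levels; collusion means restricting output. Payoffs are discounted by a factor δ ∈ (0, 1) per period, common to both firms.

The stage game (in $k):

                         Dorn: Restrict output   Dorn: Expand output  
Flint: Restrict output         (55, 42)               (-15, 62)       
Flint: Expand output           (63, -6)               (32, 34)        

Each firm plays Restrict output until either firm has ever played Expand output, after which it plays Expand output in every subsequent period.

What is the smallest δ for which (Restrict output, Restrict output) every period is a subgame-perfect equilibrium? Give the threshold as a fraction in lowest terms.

5/7

Flint's threshold: (63−55)/(63−32) = 8/31.
Dorn's threshold: (62−42)/(62−34) = 5/7.
8/31 < 5/7, so Dorn binds and δ* = 5/7.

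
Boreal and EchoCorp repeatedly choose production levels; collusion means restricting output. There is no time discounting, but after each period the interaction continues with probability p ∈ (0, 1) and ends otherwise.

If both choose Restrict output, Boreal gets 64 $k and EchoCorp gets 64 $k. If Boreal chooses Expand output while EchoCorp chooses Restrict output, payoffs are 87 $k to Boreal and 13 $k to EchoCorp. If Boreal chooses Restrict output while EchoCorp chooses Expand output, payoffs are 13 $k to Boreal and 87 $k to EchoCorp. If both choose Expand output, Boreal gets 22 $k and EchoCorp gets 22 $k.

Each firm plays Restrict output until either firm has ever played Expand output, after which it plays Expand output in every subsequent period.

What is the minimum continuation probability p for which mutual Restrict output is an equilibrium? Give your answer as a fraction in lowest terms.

23/65

Expected cooperation value is 64 + p·64 + p²·64 + … = 64/(1−p); deviation gives 87 + p·22/(1−p).
64 ≥ 87(1−p) + 22p ⇒ 65p ≥ 23 ⇒ p ≥ 23/65.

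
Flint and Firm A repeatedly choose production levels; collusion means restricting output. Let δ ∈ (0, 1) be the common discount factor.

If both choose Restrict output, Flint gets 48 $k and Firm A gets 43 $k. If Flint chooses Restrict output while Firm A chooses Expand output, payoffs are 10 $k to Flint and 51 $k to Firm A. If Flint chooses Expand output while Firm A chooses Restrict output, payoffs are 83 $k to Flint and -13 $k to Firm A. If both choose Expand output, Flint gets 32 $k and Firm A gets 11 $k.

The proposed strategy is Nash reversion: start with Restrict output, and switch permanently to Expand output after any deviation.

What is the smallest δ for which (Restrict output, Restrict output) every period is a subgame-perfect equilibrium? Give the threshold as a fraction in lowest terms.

Flint's threshold: (83−48)/(83−32) = 35/51.
Firm A's threshold: (51−43)/(51−11) = 1/5.
35/51 > 1/5, so Flint binds and δ* = 35/51.

35/51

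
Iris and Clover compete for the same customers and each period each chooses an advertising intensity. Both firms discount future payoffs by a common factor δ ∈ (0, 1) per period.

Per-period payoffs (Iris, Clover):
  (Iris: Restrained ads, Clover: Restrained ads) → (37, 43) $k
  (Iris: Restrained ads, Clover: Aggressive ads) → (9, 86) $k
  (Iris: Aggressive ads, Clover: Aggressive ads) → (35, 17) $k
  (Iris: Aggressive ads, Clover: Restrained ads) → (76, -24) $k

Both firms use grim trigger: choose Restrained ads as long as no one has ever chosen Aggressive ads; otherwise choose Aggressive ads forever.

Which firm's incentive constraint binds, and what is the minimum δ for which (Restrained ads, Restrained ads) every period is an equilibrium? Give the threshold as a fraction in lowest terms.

Iris: cooperation gives 37 each period; deviation gives 76 once then 35 forever.
  37/(1−δ) ≥ 76 + 35δ/(1−δ) ⇒ δ ≥ 39/41.
Clover: cooperation gives 43 each period; deviation gives 86 once then 17 forever.
  δ ≥ 43/69.
Both must hold, so the binding constraint is Iris's: δ ≥ 39/41.

Iris; δ ≥ 39/41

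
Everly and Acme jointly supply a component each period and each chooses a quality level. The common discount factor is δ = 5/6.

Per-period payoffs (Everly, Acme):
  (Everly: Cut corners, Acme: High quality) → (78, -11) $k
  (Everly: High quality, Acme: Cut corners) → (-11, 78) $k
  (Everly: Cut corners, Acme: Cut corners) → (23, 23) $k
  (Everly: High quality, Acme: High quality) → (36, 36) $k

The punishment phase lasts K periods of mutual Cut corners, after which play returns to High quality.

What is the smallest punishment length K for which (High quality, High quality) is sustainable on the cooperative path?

6

No profitable deviation requires (36−23)(δ+…+δ^K) ≥ 78−36, i.e. δ+…+δ^K ≥ 42/13 ≈ 3.2308.
With δ = 5/6, the partial sums are K=1: 0.8333, K=2: 1.5278, K=3: 2.1065, K=4: 2.5887, K=5: 2.9906, K=6: 3.3255.
K = 6 is the first length at which the sum reaches 3.2308.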